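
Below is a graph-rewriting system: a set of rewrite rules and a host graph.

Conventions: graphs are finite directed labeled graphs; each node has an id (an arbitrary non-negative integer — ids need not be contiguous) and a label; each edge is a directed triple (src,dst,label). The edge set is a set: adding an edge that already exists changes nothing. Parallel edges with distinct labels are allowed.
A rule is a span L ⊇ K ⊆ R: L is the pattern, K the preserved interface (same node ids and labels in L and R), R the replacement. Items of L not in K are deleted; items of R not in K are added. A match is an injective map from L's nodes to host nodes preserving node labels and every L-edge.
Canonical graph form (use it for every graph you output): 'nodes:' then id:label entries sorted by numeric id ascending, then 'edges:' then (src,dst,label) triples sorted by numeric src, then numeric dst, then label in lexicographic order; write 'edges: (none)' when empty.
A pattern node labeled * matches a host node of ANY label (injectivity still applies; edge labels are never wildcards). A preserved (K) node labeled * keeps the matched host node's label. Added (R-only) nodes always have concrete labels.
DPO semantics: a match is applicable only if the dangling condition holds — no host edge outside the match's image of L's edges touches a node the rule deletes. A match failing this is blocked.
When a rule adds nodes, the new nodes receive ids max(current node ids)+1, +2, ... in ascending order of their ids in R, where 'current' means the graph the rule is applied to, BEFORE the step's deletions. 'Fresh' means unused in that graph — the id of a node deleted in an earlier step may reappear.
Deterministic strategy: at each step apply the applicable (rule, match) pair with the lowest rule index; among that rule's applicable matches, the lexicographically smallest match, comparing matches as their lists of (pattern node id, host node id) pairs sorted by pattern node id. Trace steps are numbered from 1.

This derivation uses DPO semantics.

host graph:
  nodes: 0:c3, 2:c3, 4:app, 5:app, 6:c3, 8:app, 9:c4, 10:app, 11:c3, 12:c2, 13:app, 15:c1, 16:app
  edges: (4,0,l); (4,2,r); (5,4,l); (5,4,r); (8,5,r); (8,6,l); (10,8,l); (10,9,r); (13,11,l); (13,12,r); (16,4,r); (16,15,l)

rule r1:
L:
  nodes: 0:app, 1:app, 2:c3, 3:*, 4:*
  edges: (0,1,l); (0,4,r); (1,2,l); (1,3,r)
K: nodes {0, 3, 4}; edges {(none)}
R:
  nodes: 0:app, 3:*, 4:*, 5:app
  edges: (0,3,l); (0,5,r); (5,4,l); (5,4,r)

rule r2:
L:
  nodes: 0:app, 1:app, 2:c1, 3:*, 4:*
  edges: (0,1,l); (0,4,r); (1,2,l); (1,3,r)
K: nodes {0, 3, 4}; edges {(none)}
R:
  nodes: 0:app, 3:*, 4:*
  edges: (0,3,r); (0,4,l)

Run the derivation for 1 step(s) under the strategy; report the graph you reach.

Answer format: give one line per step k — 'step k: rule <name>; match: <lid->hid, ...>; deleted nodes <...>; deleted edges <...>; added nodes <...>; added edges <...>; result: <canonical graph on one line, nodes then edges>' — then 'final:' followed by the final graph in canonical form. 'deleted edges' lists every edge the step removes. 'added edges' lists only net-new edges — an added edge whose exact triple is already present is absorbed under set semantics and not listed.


step 1: rule r1; match: 0->10, 1->8, 2->6, 3->5, 4->9; deleted nodes 6, 8; deleted edges (8,5,r); (8,6,l); (10,8,l); (10,9,r); added nodes 17; added edges (10,5,l); (10,17,r); (17,9,l); (17,9,r); result: nodes: 0:c3, 2:c3, 4:app, 5:app, 9:c4, 10:app, 11:c3, 12:c2, 13:app, 15:c1, 16:app, 17:app edges: (4,0,l); (4,2,r); (5,4,l); (5,4,r); (10,5,l); (10,17,r); (13,11,l); (13,12,r); (16,4,r); (16,15,l); (17,9,l); (17,9,r)
final:
nodes: 0:c3, 2:c3, 4:app, 5:app, 9:c4, 10:app, 11:c3, 12:c2, 13:app, 15:c1, 16:app, 17:app
edges: (4,0,l); (4,2,r); (5,4,l); (5,4,r); (10,5,l); (10,17,r); (13,11,l); (13,12,r); (16,4,r); (16,15,l); (17,9,l); (17,9,r)


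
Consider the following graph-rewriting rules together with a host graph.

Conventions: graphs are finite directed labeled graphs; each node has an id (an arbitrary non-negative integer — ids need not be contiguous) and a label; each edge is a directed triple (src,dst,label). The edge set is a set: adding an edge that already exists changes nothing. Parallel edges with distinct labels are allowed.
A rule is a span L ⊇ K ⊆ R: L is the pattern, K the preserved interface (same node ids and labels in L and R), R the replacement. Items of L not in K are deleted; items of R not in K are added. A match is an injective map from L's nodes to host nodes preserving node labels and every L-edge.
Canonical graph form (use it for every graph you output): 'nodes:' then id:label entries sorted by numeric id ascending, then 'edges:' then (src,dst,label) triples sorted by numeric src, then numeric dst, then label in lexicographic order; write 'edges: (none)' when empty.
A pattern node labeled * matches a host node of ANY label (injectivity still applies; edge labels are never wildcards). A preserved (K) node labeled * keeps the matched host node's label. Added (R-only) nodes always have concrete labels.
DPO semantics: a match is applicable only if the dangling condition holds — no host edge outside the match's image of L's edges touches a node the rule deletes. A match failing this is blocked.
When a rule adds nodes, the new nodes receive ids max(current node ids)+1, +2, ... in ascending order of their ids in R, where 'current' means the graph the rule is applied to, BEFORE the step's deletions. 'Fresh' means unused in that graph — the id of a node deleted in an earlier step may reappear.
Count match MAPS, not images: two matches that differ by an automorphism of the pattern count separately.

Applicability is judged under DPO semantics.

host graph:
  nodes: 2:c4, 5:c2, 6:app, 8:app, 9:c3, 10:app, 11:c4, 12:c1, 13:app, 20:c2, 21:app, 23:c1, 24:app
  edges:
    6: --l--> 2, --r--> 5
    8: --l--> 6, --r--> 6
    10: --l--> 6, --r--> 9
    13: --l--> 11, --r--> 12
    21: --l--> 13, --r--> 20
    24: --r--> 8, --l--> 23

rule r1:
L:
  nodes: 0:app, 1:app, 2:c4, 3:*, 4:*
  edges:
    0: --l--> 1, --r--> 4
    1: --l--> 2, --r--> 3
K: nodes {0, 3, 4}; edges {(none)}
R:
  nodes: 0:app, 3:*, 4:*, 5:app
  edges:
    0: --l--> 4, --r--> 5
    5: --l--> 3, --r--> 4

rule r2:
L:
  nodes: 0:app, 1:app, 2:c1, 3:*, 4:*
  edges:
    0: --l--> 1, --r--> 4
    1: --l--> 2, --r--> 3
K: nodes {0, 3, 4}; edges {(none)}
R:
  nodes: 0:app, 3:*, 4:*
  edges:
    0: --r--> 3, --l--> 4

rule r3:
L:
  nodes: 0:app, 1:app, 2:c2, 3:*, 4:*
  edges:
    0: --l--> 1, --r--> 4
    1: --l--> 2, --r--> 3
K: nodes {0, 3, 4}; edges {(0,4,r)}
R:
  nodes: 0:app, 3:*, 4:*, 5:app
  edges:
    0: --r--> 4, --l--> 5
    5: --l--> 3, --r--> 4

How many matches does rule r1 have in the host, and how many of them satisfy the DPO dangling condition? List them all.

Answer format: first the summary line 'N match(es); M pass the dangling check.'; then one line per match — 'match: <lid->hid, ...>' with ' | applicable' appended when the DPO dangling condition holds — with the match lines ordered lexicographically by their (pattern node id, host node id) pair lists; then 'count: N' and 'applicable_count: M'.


2 match(es); 1 pass the dangling check.
match: 0->10, 1->6, 2->2, 3->5, 4->9
match: 0->21, 1->13, 2->11, 3->12, 4->20 | applicable
count: 2
applicable_count: 1


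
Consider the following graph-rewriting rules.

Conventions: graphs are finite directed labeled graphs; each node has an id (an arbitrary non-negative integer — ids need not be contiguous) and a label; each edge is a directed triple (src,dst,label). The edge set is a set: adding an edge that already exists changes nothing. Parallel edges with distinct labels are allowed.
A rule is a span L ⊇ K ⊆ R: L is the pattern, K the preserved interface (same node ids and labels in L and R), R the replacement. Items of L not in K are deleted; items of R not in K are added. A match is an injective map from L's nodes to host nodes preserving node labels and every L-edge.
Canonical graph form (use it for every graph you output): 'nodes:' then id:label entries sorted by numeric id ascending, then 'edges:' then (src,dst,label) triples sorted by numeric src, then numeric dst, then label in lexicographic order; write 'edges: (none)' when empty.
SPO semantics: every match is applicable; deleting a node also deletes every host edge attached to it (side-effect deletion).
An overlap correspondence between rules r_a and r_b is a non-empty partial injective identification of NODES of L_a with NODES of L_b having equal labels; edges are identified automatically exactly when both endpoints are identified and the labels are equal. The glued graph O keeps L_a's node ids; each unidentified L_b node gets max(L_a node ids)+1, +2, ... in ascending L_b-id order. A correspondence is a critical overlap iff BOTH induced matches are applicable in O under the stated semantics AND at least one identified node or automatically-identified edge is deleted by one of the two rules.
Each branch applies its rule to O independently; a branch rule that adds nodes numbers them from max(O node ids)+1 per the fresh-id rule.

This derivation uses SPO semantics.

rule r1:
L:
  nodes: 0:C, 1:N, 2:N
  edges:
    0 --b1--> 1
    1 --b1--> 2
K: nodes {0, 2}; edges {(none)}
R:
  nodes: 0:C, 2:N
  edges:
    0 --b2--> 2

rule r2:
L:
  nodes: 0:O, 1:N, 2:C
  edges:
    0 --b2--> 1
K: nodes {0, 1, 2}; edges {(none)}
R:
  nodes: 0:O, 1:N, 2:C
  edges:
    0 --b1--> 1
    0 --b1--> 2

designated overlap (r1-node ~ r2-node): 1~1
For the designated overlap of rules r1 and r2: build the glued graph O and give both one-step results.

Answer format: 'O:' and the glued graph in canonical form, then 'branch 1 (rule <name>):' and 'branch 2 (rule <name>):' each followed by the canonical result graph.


O:
nodes: 0:C, 1:N, 2:N, 3:O, 4:C
edges: (0,1,b1); (1,2,b1); (3,1,b2)
branch 1 (rule r1):
nodes: 0:C, 2:N, 3:O, 4:C
edges: (0,2,b2)
branch 2 (rule r2):
nodes: 0:C, 1:N, 2:N, 3:O, 4:C
edges: (0,1,b1); (1,2,b1); (3,1,b1); (3,4,b1)


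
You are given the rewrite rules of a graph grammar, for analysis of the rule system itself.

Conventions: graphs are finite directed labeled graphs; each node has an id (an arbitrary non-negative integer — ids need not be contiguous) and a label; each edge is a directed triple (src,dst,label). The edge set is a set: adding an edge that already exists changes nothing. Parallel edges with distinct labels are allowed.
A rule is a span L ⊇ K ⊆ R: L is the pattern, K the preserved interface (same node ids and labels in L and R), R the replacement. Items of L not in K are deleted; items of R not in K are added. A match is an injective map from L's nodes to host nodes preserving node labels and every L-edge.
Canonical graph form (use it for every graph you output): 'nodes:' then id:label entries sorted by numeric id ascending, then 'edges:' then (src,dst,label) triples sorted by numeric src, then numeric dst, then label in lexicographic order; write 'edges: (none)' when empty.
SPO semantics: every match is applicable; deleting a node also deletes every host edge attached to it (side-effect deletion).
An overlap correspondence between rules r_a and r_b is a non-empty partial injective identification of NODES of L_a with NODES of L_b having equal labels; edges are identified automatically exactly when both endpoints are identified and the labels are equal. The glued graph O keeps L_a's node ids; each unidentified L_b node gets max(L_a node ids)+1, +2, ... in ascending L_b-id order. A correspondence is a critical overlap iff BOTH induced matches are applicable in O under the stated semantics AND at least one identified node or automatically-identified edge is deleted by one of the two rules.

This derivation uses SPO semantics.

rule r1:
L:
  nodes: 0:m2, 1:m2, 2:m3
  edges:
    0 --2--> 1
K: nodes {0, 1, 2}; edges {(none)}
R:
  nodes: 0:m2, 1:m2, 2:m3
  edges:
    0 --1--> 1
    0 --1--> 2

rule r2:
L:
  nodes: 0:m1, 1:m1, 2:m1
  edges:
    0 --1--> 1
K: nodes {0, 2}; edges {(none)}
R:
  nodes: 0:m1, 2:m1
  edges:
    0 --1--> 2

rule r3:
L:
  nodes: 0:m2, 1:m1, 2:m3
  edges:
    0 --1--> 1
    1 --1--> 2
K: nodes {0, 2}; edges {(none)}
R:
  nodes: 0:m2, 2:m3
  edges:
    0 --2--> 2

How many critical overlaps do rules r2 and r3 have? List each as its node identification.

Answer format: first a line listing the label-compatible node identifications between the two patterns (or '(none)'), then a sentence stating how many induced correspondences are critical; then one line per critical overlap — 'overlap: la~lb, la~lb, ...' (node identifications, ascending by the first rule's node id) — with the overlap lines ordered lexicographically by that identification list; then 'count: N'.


label-compatible node identifications between L(r2) and L(r3): 0~1, 1~1, 2~1
3 of the induced correspondences are critical overlaps of r2 and r3.
overlap: 0~1
overlap: 1~1
overlap: 2~1
count: 3


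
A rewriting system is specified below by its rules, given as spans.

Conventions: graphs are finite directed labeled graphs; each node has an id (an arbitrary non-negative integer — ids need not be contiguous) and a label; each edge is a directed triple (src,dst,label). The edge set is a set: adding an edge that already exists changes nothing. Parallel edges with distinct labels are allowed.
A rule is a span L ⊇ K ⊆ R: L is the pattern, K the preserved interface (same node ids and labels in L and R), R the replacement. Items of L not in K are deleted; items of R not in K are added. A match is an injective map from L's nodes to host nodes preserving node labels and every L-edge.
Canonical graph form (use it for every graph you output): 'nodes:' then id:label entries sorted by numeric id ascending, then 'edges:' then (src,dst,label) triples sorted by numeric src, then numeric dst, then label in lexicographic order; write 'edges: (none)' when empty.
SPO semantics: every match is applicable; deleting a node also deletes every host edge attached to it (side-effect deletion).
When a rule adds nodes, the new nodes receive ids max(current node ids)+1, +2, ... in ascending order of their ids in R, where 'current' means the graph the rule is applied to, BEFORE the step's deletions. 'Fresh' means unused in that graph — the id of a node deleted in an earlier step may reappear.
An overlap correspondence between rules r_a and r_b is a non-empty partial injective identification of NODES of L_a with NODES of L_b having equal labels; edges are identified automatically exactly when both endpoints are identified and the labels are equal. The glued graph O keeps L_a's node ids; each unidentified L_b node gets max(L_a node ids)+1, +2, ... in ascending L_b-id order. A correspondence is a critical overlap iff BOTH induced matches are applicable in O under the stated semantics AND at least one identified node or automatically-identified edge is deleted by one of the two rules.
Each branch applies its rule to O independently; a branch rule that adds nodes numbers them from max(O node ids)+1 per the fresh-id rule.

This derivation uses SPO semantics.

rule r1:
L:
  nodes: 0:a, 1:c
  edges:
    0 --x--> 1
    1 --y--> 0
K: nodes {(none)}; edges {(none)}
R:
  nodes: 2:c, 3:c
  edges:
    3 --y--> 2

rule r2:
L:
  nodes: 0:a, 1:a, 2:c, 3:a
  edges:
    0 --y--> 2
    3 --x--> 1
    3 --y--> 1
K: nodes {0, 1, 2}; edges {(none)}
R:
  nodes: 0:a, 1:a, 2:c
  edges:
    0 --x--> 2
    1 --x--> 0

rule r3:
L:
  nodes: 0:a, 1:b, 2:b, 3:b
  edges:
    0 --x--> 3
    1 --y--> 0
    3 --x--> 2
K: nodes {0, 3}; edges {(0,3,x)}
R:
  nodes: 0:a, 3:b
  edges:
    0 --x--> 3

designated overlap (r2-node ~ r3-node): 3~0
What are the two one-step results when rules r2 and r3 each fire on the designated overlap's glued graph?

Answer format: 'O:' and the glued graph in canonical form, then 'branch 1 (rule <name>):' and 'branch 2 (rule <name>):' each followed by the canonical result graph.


O:
nodes: 0:a, 1:a, 2:c, 3:a, 4:b, 5:b, 6:b
edges: (0,2,y); (3,1,x); (3,1,y); (3,6,x); (4,3,y); (6,5,x)
branch 1 (rule r2):
nodes: 0:a, 1:a, 2:c, 4:b, 5:b, 6:b
edges: (0,2,x); (1,0,x); (6,5,x)
branch 2 (rule r3):
nodes: 0:a, 1:a, 2:c, 3:a, 6:b
edges: (0,2,y); (3,1,x); (3,1,y); (3,6,x)


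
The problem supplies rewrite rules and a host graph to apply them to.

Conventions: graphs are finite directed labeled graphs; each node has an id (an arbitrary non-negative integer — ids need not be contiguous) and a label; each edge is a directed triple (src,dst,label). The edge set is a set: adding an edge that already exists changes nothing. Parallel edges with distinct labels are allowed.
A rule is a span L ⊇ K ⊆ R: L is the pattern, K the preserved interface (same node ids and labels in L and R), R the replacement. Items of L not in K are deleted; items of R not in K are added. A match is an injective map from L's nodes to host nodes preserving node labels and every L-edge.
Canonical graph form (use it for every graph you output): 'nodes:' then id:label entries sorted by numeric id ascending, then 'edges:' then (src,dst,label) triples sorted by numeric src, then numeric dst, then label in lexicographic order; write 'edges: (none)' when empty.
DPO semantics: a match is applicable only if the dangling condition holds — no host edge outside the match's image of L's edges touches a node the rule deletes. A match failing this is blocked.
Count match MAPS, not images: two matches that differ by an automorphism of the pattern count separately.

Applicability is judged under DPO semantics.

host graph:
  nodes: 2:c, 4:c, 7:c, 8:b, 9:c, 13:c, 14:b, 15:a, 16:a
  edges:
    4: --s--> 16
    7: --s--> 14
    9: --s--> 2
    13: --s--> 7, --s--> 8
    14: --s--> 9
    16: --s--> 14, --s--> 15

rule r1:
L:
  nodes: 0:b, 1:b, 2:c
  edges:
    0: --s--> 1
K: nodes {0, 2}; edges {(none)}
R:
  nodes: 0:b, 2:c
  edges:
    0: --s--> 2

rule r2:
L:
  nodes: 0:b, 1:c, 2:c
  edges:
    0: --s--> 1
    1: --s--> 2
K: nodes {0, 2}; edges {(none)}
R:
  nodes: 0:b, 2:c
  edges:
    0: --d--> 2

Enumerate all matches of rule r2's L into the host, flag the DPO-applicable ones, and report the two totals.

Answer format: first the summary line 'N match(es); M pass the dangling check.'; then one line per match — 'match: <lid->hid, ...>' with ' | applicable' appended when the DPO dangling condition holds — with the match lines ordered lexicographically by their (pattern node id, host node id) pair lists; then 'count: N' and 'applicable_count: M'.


1 match(es); 1 pass the dangling check.
match: 0->14, 1->9, 2->2 | applicable
count: 1
applicable_count: 1


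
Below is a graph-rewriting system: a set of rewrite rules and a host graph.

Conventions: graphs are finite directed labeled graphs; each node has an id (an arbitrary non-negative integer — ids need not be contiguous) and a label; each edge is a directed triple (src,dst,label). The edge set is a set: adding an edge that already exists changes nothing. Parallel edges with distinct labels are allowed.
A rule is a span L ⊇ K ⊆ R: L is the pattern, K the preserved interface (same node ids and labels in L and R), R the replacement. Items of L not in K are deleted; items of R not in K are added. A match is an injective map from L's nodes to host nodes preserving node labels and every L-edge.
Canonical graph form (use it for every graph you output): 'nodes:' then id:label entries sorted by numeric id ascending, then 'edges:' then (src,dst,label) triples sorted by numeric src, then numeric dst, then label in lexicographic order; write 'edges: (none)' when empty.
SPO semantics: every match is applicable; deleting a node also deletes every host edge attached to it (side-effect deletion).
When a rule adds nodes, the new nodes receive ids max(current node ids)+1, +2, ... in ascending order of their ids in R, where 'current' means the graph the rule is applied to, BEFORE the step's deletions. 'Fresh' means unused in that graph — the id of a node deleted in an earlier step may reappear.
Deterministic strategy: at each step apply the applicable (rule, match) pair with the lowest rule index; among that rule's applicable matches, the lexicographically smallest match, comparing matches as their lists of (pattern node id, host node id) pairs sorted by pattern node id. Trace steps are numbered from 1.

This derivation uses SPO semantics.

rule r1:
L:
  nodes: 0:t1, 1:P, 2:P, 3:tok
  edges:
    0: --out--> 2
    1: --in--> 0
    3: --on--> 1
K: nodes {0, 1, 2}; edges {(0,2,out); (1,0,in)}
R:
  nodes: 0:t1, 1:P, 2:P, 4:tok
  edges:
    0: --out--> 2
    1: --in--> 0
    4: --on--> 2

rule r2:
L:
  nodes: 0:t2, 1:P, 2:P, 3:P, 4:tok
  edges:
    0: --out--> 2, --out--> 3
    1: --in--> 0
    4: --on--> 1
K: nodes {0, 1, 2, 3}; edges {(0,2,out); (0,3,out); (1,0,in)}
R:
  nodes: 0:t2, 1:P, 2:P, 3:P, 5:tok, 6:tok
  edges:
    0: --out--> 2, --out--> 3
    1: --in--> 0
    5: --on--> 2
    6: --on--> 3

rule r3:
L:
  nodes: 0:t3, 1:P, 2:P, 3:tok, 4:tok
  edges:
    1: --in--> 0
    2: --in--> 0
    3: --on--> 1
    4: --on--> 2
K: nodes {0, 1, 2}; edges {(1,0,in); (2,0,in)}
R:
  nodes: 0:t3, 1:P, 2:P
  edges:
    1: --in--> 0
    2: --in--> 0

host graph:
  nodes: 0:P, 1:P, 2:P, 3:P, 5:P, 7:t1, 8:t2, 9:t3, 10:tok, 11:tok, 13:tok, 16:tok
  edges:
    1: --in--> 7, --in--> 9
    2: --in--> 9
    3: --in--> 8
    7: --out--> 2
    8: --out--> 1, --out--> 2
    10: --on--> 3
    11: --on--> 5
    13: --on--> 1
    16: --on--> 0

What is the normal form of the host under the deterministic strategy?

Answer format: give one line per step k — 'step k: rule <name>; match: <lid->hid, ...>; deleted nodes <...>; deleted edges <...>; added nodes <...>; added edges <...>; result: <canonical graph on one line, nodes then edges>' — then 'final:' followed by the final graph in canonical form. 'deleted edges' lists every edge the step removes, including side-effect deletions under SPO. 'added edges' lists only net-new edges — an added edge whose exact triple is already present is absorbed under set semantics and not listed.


step 1: rule r1; match: 0->7, 1->1, 2->2, 3->13; deleted nodes 13; deleted edges (13,1,on); added nodes 17; added edges (17,2,on); result: nodes: 0:P, 1:P, 2:P, 3:P, 5:P, 7:t1, 8:t2, 9:t3, 10:tok, 11:tok, 16:tok, 17:tok edges: (1,7,in); (1,9,in); (2,9,in); (3,8,in); (7,2,out); (8,1,out); (8,2,out); (10,3,on); (11,5,on); (16,0,on); (17,2,on)
step 2: rule r2; match: 0->8, 1->3, 2->1, 3->2, 4->10; deleted nodes 10; deleted edges (10,3,on); added nodes 18, 19; added edges (18,1,on); (19,2,on); result: nodes: 0:P, 1:P, 2:P, 3:P, 5:P, 7:t1, 8:t2, 9:t3, 11:tok, 16:tok, 17:tok, 18:tok, 19:tok edges: (1,7,in); (1,9,in); (2,9,in); (3,8,in); (7,2,out); (8,1,out); (8,2,out); (11,5,on); (16,0,on); (17,2,on); (18,1,on); (19,2,on)
step 3: rule r1; match: 0->7, 1->1, 2->2, 3->18; deleted nodes 18; deleted edges (18,1,on); added nodes 20; added edges (20,2,on); result: nodes: 0:P, 1:P, 2:P, 3:P, 5:P, 7:t1, 8:t2, 9:t3, 11:tok, 16:tok, 17:tok, 19:tok, 20:tok edges: (1,7,in); (1,9,in); (2,9,in); (3,8,in); (7,2,out); (8,1,out); (8,2,out); (11,5,on); (16,0,on); (17,2,on); (19,2,on); (20,2,on)
final:
nodes: 0:P, 1:P, 2:P, 3:P, 5:P, 7:t1, 8:t2, 9:t3, 11:tok, 16:tok, 17:tok, 19:tok, 20:tok
edges: (1,7,in); (1,9,in); (2,9,in); (3,8,in); (7,2,out); (8,1,out); (8,2,out); (11,5,on); (16,0,on); (17,2,on); (19,2,on); (20,2,on)


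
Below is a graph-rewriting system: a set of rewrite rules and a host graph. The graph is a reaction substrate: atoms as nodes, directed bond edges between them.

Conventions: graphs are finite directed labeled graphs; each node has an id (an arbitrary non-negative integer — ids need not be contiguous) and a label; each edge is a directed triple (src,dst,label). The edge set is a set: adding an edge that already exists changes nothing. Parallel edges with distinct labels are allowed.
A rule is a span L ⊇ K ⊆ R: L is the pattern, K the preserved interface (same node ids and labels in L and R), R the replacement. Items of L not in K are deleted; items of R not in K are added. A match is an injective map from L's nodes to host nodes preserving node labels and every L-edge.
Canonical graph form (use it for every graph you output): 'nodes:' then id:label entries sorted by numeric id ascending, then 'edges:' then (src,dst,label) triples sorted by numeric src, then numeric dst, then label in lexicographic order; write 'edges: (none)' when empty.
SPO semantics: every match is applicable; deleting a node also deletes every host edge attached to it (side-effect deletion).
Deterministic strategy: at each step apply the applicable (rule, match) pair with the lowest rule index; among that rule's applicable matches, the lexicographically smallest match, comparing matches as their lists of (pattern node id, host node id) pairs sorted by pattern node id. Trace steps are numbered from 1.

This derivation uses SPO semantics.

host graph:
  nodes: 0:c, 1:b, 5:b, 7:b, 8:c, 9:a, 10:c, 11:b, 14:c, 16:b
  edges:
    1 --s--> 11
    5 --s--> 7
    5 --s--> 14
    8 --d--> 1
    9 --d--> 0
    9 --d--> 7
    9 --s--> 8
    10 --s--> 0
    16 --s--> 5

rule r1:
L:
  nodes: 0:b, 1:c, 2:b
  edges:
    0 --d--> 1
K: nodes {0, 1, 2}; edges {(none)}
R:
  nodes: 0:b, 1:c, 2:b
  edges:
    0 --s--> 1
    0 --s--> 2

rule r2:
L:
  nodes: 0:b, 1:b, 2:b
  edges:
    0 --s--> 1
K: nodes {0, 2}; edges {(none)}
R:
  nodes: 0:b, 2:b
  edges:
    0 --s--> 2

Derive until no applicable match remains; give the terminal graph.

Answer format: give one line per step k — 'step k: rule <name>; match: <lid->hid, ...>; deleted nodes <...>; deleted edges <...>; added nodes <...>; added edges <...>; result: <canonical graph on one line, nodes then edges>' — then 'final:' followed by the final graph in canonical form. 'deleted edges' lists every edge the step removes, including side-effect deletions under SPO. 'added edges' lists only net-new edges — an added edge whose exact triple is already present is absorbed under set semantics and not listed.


step 1: rule r2; match: 0->1, 1->11, 2->5; deleted nodes 11; deleted edges (1,11,s); added nodes (none); added edges (1,5,s); result: nodes: 0:c, 1:b, 5:b, 7:b, 8:c, 9:a, 10:c, 14:c, 16:b edges: (1,5,s); (5,7,s); (5,14,s); (8,1,d); (9,0,d); (9,7,d); (9,8,s); (10,0,s); (16,5,s)
step 2: rule r2; match: 0->1, 1->5, 2->7; deleted nodes 5; deleted edges (1,5,s); (5,7,s); (5,14,s); (16,5,s); added nodes (none); added edges (1,7,s); result: nodes: 0:c, 1:b, 7:b, 8:c, 9:a, 10:c, 14:c, 16:b edges: (1,7,s); (8,1,d); (9,0,d); (9,7,d); (9,8,s); (10,0,s)
step 3: rule r2; match: 0->1, 1->7, 2->16; deleted nodes 7; deleted edges (1,7,s); (9,7,d); added nodes (none); added edges (1,16,s); result: nodes: 0:c, 1:b, 8:c, 9:a, 10:c, 14:c, 16:b edges: (1,16,s); (8,1,d); (9,0,d); (9,8,s); (10,0,s)
final:
nodes: 0:c, 1:b, 8:c, 9:a, 10:c, 14:c, 16:b
edges: (1,16,s); (8,1,d); (9,0,d); (9,8,s); (10,0,s)


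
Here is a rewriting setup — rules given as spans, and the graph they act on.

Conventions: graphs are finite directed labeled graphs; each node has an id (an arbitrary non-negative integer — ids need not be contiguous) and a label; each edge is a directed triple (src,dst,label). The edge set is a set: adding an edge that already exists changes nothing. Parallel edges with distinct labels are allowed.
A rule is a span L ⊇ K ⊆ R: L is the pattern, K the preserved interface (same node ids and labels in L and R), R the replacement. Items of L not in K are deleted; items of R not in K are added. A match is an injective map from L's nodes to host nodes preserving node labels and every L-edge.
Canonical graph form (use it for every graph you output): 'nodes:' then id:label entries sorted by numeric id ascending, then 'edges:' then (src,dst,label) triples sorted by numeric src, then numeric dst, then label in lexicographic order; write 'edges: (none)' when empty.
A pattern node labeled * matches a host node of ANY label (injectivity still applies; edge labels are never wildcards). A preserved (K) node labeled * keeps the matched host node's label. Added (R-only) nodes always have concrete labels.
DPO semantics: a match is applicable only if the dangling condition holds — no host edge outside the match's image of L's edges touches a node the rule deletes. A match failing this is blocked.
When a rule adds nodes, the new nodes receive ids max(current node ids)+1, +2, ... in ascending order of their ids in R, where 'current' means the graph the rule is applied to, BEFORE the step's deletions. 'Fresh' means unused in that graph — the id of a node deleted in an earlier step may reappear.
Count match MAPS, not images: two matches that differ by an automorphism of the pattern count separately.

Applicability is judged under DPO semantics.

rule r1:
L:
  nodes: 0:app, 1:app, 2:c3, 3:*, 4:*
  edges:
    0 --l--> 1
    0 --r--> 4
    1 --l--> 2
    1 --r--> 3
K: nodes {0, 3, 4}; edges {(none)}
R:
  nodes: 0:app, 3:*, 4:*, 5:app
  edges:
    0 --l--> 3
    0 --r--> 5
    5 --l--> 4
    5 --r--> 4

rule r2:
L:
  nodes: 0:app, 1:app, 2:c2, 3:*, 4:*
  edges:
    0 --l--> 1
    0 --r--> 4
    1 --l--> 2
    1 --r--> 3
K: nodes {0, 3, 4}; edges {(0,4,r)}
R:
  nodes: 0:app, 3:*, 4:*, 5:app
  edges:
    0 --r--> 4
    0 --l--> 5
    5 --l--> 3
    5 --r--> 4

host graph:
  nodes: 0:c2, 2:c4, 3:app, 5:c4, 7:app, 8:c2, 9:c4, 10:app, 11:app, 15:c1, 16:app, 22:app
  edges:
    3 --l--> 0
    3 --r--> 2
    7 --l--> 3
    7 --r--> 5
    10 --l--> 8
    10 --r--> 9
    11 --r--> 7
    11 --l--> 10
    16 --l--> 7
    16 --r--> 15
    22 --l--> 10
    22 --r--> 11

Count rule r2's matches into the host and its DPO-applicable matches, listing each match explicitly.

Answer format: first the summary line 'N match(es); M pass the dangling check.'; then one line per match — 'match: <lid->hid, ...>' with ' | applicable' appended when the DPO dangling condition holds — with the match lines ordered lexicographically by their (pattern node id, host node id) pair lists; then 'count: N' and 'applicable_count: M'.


3 match(es); 1 pass the dangling check.
match: 0->7, 1->3, 2->0, 3->2, 4->5 | applicable
match: 0->11, 1->10, 2->8, 3->9, 4->7
match: 0->22, 1->10, 2->8, 3->9, 4->11
count: 3
applicable_count: 1


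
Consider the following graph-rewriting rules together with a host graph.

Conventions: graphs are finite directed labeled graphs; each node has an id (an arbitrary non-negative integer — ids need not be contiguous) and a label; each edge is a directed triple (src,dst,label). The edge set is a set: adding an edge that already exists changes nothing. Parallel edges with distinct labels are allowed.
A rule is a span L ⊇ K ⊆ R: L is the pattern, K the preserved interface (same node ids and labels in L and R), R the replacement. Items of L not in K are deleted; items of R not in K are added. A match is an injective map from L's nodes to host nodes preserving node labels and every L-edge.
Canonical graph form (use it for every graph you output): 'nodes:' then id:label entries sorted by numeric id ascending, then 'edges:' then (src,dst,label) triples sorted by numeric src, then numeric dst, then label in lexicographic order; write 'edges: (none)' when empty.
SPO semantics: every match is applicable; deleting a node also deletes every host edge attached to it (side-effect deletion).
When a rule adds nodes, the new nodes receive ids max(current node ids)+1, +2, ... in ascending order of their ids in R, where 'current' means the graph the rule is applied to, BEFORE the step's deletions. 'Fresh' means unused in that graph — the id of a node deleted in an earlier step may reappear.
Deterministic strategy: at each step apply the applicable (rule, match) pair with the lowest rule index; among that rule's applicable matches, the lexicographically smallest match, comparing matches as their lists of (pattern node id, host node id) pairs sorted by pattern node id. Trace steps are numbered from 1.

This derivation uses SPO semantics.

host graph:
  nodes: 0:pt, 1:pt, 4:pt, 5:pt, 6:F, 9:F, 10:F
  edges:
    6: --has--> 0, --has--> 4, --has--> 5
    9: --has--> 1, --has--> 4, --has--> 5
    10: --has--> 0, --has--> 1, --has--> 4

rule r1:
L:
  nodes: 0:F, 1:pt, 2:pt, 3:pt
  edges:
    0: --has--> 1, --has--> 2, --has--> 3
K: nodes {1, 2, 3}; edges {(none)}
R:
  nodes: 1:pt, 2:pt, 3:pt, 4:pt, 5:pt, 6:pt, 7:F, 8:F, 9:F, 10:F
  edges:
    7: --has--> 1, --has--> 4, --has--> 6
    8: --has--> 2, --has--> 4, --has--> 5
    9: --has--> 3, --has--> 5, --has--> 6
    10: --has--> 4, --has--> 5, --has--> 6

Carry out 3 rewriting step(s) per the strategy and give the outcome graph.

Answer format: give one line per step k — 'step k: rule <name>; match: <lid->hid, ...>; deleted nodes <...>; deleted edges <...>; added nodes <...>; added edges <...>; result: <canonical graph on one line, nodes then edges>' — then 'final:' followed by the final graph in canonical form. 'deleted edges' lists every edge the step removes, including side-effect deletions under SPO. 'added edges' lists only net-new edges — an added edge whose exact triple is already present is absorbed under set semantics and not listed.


step 1: rule r1; match: 0->6, 1->0, 2->4, 3->5; deleted nodes 6; deleted edges (6,0,has); (6,4,has); (6,5,has); added nodes 11, 12, 13, 14, 15, 16, 17; added edges (14,0,has); (14,11,has); (14,13,has); (15,4,has); (15,11,has); (15,12,has); (16,5,has); (16,12,has); (16,13,has); (17,11,has); (17,12,has); (17,13,has); result: nodes: 0:pt, 1:pt, 4:pt, 5:pt, 9:F, 10:F, 11:pt, 12:pt, 13:pt, 14:F, 15:F, 16:F, 17:F edges: (9,1,has); (9,4,has); (9,5,has); (10,0,has); (10,1,has); (10,4,has); (14,0,has); (14,11,has); (14,13,has); (15,4,has); (15,11,has); (15,12,has); (16,5,has); (16,12,has); (16,13,has); (17,11,has); (17,12,has); (17,13,has)
step 2: rule r1; match: 0->9, 1->1, 2->4, 3->5; deleted nodes 9; deleted edges (9,1,has); (9,4,has); (9,5,has); added nodes 18, 19, 20, 21, 22, 23, 24; added edges (21,1,has); (21,18,has); (21,20,has); (22,4,has); (22,18,has); (22,19,has); (23,5,has); (23,19,has); (23,20,has); (24,18,has); (24,19,has); (24,20,has); result: nodes: 0:pt, 1:pt, 4:pt, 5:pt, 10:F, 11:pt, 12:pt, 13:pt, 14:F, 15:F, 16:F, 17:F, 18:pt, 19:pt, 20:pt, 21:F, 22:F, 23:F, 24:F edges: (10,0,has); (10,1,has); (10,4,has); (14,0,has); (14,11,has); (14,13,has); (15,4,has); (15,11,has); (15,12,has); (16,5,has); (16,12,has); (16,13,has); (17,11,has); (17,12,has); (17,13,has); (21,1,has); (21,18,has); (21,20,has); (22,4,has); (22,18,has); (22,19,has); (23,5,has); (23,19,has); (23,20,has); (24,18,has); (24,19,has); (24,20,has)
step 3: rule r1; match: 0->10, 1->0, 2->1, 3->4; deleted nodes 10; deleted edges (10,0,has); (10,1,has); (10,4,has); added nodes 25, 26, 27, 28, 29, 30, 31; added edges (28,0,has); (28,25,has); (28,27,has); (29,1,has); (29,25,has); (29,26,has); (30,4,has); (30,26,has); (30,27,has); (31,25,has); (31,26,has); (31,27,has); result: nodes: 0:pt, 1:pt, 4:pt, 5:pt, 11:pt, 12:pt, 13:pt, 14:F, 15:F, 16:F, 17:F, 18:pt, 19:pt, 20:pt, 21:F, 22:F, 23:F, 24:F, 25:pt, 26:pt, 27:pt, 28:F, 29:F, 30:F, 31:F edges: (14,0,has); (14,11,has); (14,13,has); (15,4,has); (15,11,has); (15,12,has); (16,5,has); (16,12,has); (16,13,has); (17,11,has); (17,12,has); (17,13,has); (21,1,has); (21,18,has); (21,20,has); (22,4,has); (22,18,has); (22,19,has); (23,5,has); (23,19,has); (23,20,has); (24,18,has); (24,19,has); (24,20,has); (28,0,has); (28,25,has); (28,27,has); (29,1,has); (29,25,has); (29,26,has); (30,4,has); (30,26,has); (30,27,has); (31,25,has); (31,26,has); (31,27,has)
final:
nodes: 0:pt, 1:pt, 4:pt, 5:pt, 11:pt, 12:pt, 13:pt, 14:F, 15:F, 16:F, 17:F, 18:pt, 19:pt, 20:pt, 21:F, 22:F, 23:F, 24:F, 25:pt, 26:pt, 27:pt, 28:F, 29:F, 30:F, 31:F
edges: (14,0,has); (14,11,has); (14,13,has); (15,4,has); (15,11,has); (15,12,has); (16,5,has); (16,12,has); (16,13,has); (17,11,has); (17,12,has); (17,13,has); (21,1,has); (21,18,has); (21,20,has); (22,4,has); (22,18,has); (22,19,has); (23,5,has); (23,19,has); (23,20,has); (24,18,has); (24,19,has); (24,20,has); (28,0,has); (28,25,has); (28,27,has); (29,1,has); (29,25,has); (29,26,has); (30,4,has); (30,26,has); (30,27,has); (31,25,has); (31,26,has); (31,27,has)


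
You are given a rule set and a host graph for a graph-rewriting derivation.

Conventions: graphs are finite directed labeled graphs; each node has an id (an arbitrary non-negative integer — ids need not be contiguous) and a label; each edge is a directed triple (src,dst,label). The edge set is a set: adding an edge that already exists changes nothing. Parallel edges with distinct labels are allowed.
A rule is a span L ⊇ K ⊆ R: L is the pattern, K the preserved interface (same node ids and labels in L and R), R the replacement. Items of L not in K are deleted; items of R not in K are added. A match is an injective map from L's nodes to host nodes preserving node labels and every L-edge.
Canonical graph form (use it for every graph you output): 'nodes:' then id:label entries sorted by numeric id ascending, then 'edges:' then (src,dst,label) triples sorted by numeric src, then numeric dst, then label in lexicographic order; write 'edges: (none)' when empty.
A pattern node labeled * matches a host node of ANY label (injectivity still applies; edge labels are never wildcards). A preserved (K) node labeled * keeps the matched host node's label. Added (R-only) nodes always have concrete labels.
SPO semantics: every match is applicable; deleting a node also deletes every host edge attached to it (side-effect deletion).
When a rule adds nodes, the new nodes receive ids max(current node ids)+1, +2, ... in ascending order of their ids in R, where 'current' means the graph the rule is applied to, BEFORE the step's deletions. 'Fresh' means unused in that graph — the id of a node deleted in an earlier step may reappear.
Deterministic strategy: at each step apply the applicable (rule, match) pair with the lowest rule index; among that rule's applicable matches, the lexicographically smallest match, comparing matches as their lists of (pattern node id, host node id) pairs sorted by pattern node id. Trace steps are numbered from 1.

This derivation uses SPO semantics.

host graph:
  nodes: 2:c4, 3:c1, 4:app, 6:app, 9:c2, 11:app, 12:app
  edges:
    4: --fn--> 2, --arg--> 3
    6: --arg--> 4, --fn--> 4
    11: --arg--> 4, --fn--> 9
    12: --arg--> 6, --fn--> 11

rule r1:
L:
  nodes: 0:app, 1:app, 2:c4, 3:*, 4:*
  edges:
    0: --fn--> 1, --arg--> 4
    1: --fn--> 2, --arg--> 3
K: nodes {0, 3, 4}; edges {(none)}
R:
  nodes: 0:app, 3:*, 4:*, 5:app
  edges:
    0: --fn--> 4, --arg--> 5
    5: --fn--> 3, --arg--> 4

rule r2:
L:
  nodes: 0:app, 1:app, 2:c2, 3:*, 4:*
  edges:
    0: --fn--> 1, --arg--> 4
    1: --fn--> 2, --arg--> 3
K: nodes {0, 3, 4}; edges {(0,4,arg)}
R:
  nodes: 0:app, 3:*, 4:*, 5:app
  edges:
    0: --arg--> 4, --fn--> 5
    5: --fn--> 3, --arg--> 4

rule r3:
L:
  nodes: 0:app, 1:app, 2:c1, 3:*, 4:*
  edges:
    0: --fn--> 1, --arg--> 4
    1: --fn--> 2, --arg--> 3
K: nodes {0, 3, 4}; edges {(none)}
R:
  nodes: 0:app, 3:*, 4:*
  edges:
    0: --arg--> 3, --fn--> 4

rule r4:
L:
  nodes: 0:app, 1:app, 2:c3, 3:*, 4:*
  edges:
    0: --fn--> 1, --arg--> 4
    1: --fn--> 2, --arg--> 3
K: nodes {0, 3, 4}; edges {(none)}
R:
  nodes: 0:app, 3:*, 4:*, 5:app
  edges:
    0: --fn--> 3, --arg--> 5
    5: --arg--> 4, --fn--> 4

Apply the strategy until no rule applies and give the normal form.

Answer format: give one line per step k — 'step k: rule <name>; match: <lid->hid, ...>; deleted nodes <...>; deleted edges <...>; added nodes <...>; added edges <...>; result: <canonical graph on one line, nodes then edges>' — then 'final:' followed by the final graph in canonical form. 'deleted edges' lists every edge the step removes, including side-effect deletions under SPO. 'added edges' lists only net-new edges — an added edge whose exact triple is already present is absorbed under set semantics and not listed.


step 1: rule r2; match: 0->12, 1->11, 2->9, 3->4, 4->6; deleted nodes 9, 11; deleted edges (11,4,arg); (11,9,fn); (12,11,fn); added nodes 13; added edges (12,13,fn); (13,4,fn); (13,6,arg); result: nodes: 2:c4, 3:c1, 4:app, 6:app, 12:app, 13:app edges: (4,2,fn); (4,3,arg); (6,4,arg); (6,4,fn); (12,6,arg); (12,13,fn); (13,4,fn); (13,6,arg)
step 2: rule r1; match: 0->13, 1->4, 2->2, 3->3, 4->6; deleted nodes 2, 4; deleted edges (4,2,fn); (4,3,arg); (6,4,arg); (6,4,fn); (13,4,fn); (13,6,arg); added nodes 14; added edges (13,6,fn); (13,14,arg); (14,3,fn); (14,6,arg); result: nodes: 3:c1, 6:app, 12:app, 13:app, 14:app edges: (12,6,arg); (12,13,fn); (13,6,fn); (13,14,arg); (14,3,fn); (14,6,arg)
final:
nodes: 3:c1, 6:app, 12:app, 13:app, 14:app
edges: (12,6,arg); (12,13,fn); (13,6,fn); (13,14,arg); (14,3,fn); (14,6,arg)
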